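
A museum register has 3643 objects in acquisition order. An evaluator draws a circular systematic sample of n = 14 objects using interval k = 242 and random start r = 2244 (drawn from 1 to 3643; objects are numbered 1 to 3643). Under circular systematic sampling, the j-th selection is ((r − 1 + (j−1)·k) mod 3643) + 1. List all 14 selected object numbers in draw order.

Selection 1: 2244
Selection 2: 2244 + 242 = 2486
Selection 3: 2486 + 242 = 2728
Selection 4: 2728 + 242 = 2970
Selection 5: 2970 + 242 = 3212
Selection 6: 3212 + 242 = 3454
Selection 7: 3454 + 242 = 3696 → 3696 − 3643 = 53
Selection 8: 53 + 242 = 295
Selection 9: 295 + 242 = 537
Selection 10: 537 + 242 = 779
Selection 11: 779 + 242 = 1021
Selection 12: 1021 + 242 = 1263
Selection 13: 1263 + 242 = 1505
Selection 14: 1505 + 242 = 1747

2244, 2486, 2728, 2970, 3212, 3454, 53, 295, 537, 779, 1021, 1263, 1505, 1747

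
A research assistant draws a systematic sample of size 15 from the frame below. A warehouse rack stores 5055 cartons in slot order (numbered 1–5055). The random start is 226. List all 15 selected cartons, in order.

226, 563, 900, 1237, 1574, 1911, 2248, 2585, 2922, 3259, 3596, 3933, 4270, 4607, 4944

k = N/n = 5055/15 = 337
carton 1: 226
carton 2: 226 + 337 = 563
carton 3: 563 + 337 = 900
carton 4: 900 + 337 = 1237
carton 5: 1237 + 337 = 1574
carton 6: 1574 + 337 = 1911
carton 7: 1911 + 337 = 2248
carton 8: 2248 + 337 = 2585
carton 9: 2585 + 337 = 2922
carton 10: 2922 + 337 = 3259
carton 11: 3259 + 337 = 3596
carton 12: 3596 + 337 = 3933
carton 13: 3933 + 337 = 4270
carton 14: 4270 + 337 = 4607
carton 15: 4607 + 337 = 4944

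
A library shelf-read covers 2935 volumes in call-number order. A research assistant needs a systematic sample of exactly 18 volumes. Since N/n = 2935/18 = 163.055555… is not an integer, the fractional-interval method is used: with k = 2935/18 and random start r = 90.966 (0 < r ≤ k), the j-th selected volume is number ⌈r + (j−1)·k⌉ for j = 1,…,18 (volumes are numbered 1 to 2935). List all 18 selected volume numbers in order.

j=1: r + 0k = 90.966 → ⌈·⌉ = 91
j=2: r + 1k = 254.021555… → ⌈·⌉ = 255
j=3: r + 2k = 417.077111… → ⌈·⌉ = 418
j=4: r + 3k = 580.132666… → ⌈·⌉ = 581
j=5: r + 4k = 743.188222… → ⌈·⌉ = 744
j=6: r + 5k = 906.243777… → ⌈·⌉ = 907
j=7: r + 6k = 1069.299333… → ⌈·⌉ = 1070
j=8: r + 7k = 1232.354888… → ⌈·⌉ = 1233
j=9: r + 8k = 1395.410444… → ⌈·⌉ = 1396
j=10: r + 9k = 1558.466 → ⌈·⌉ = 1559
j=11: r + 10k = 1721.521555… → ⌈·⌉ = 1722
j=12: r + 11k = 1884.577111… → ⌈·⌉ = 1885
j=13: r + 12k = 2047.632666… → ⌈·⌉ = 2048
j=14: r + 13k = 2210.688222… → ⌈·⌉ = 2211
j=15: r + 14k = 2373.743777… → ⌈·⌉ = 2374
j=16: r + 15k = 2536.799333… → ⌈·⌉ = 2537
j=17: r + 16k = 2699.854888… → ⌈·⌉ = 2700
j=18: r + 17k = 2862.910444… → ⌈·⌉ = 2863

91, 255, 418, 581, 744, 907, 1070, 1233, 1396, 1559, 1722, 1885, 2048, 2211, 2374, 2537, 2700, 2863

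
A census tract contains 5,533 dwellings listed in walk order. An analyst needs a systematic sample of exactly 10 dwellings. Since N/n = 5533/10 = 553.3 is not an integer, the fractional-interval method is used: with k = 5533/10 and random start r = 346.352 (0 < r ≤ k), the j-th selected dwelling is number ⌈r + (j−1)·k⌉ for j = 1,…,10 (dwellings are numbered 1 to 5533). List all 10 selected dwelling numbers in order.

347, 900, 1453, 2007, 2560, 3113, 3667, 4220, 4773, 5327

j=1: r + 0k = 346.352 → ⌈·⌉ = 347
j=2: r + 1k = 899.652 → ⌈·⌉ = 900
j=3: r + 2k = 1452.952 → ⌈·⌉ = 1453
j=4: r + 3k = 2006.252 → ⌈·⌉ = 2007
j=5: r + 4k = 2559.552 → ⌈·⌉ = 2560
j=6: r + 5k = 3112.852 → ⌈·⌉ = 3113
j=7: r + 6k = 3666.152 → ⌈·⌉ = 3667
j=8: r + 7k = 4219.452 → ⌈·⌉ = 4220
j=9: r + 8k = 4772.752 → ⌈·⌉ = 4773
j=10: r + 9k = 5326.052 → ⌈·⌉ = 5327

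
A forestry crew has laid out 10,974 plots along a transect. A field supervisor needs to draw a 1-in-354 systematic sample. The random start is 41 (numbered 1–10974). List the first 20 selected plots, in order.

plot 1: 41
plot 2: 41 + 354 = 395
plot 3: 395 + 354 = 749
plot 4: 749 + 354 = 1103
plot 5: 1103 + 354 = 1457
plot 6: 1457 + 354 = 1811
plot 7: 1811 + 354 = 2165
plot 8: 2165 + 354 = 2519
plot 9: 2519 + 354 = 2873
plot 10: 2873 + 354 = 3227
plot 11: 3227 + 354 = 3581
plot 12: 3581 + 354 = 3935
plot 13: 3935 + 354 = 4289
plot 14: 4289 + 354 = 4643
plot 15: 4643 + 354 = 4997
plot 16: 4997 + 354 = 5351
plot 17: 5351 + 354 = 5705
plot 18: 5705 + 354 = 6059
plot 19: 6059 + 354 = 6413
plot 20: 6413 + 354 = 6767

41, 395, 749, 1103, 1457, 1811, 2165, 2519, 2873, 3227, 3581, 3935, 4289, 4643, 4997, 5351, 5705, 6059, 6413, 6767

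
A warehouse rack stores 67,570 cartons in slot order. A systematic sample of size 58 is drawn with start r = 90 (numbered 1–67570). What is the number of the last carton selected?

k = 67570/58 = 1165
58th selection = r + (58−1)·k = 90 + 57×1165 = 90 + 66405 = 66495

66495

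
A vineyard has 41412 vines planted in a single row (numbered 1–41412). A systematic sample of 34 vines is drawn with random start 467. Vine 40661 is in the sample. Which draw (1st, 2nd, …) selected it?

k = 41412/34 = 1218
position = (40661 − 467)/1218 + 1 = 40194/1218 + 1 = 33 + 1 = 34

34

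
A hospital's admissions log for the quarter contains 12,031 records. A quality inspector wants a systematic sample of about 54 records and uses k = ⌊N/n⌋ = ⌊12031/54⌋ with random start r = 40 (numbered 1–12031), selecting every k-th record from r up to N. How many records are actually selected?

55

k = ⌊12031/54⌋ = 222
Achieved size = ⌊(12031 − 40)/222⌋ + 1 = ⌊11991/222⌋ + 1 = 54 + 1 = 55
(last selection: 40 + 54×222 = 12028 ≤ 12031; next would be 12250 > 12031)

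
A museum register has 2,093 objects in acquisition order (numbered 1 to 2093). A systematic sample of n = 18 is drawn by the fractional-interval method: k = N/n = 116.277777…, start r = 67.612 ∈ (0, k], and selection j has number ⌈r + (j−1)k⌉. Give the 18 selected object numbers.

j=1: r + 0k = 67.612 → ⌈·⌉ = 68
j=2: r + 1k = 183.889777… → ⌈·⌉ = 184
j=3: r + 2k = 300.167555… → ⌈·⌉ = 301
j=4: r + 3k = 416.445333… → ⌈·⌉ = 417
j=5: r + 4k = 532.723111… → ⌈·⌉ = 533
j=6: r + 5k = 649.000888… → ⌈·⌉ = 650
j=7: r + 6k = 765.278666… → ⌈·⌉ = 766
j=8: r + 7k = 881.556444… → ⌈·⌉ = 882
j=9: r + 8k = 997.834222… → ⌈·⌉ = 998
j=10: r + 9k = 1114.112 → ⌈·⌉ = 1115
j=11: r + 10k = 1230.389777… → ⌈·⌉ = 1231
j=12: r + 11k = 1346.667555… → ⌈·⌉ = 1347
j=13: r + 12k = 1462.945333… → ⌈·⌉ = 1463
j=14: r + 13k = 1579.223111… → ⌈·⌉ = 1580
j=15: r + 14k = 1695.500888… → ⌈·⌉ = 1696
j=16: r + 15k = 1811.778666… → ⌈·⌉ = 1812
j=17: r + 16k = 1928.056444… → ⌈·⌉ = 1929
j=18: r + 17k = 2044.334222… → ⌈·⌉ = 2045

68, 184, 301, 417, 533, 650, 766, 882, 998, 1115, 1231, 1347, 1463, 1580, 1696, 1812, 1929, 2045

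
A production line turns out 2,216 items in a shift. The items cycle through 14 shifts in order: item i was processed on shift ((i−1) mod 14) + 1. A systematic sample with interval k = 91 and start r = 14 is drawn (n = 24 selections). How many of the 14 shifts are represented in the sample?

2

Consecutive selections differ by k = 91, so their shift numbers differ by 91 mod 14 = 7.
gcd(91, 14) = 7, so the sample visits 14/7 = 2 distinct residues mod 14.
Start 14 is shift 14; the shifts hit are 7, 14.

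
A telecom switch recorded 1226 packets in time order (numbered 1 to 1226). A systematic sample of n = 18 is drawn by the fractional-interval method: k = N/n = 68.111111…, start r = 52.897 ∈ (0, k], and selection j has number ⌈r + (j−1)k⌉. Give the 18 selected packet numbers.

53, 122, 190, 258, 326, 394, 462, 530, 598, 666, 735, 803, 871, 939, 1007, 1075, 1143, 1211

j=1: r + 0k = 52.897 → ⌈·⌉ = 53
j=2: r + 1k = 121.008111… → ⌈·⌉ = 122
j=3: r + 2k = 189.119222… → ⌈·⌉ = 190
j=4: r + 3k = 257.230333… → ⌈·⌉ = 258
j=5: r + 4k = 325.341444… → ⌈·⌉ = 326
j=6: r + 5k = 393.452555… → ⌈·⌉ = 394
j=7: r + 6k = 461.563666… → ⌈·⌉ = 462
j=8: r + 7k = 529.674777… → ⌈·⌉ = 530
j=9: r + 8k = 597.785888… → ⌈·⌉ = 598
j=10: r + 9k = 665.897 → ⌈·⌉ = 666
j=11: r + 10k = 734.008111… → ⌈·⌉ = 735
j=12: r + 11k = 802.119222… → ⌈·⌉ = 803
j=13: r + 12k = 870.230333… → ⌈·⌉ = 871
j=14: r + 13k = 938.341444… → ⌈·⌉ = 939
j=15: r + 14k = 1006.452555… → ⌈·⌉ = 1007
j=16: r + 15k = 1074.563666… → ⌈·⌉ = 1075
j=17: r + 16k = 1142.674777… → ⌈·⌉ = 1143
j=18: r + 17k = 1210.785888… → ⌈·⌉ = 1211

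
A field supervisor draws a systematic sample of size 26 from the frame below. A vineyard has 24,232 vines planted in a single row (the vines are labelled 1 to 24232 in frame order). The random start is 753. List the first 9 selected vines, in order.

753, 1685, 2617, 3549, 4481, 5413, 6345, 7277, 8209

k = N/n = 24232/26 = 932
vine 1: 753
vine 2: 753 + 932 = 1685
vine 3: 1685 + 932 = 2617
vine 4: 2617 + 932 = 3549
vine 5: 3549 + 932 = 4481
vine 6: 4481 + 932 = 5413
vine 7: 5413 + 932 = 6345
vine 8: 6345 + 932 = 7277
vine 9: 7277 + 932 = 8209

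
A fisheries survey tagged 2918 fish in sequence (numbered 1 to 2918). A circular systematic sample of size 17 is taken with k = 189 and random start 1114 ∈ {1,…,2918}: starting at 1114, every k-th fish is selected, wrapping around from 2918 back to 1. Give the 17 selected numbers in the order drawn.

Selection 1: 1114
Selection 2: 1114 + 189 = 1303
Selection 3: 1303 + 189 = 1492
Selection 4: 1492 + 189 = 1681
Selection 5: 1681 + 189 = 1870
Selection 6: 1870 + 189 = 2059
Selection 7: 2059 + 189 = 2248
Selection 8: 2248 + 189 = 2437
Selection 9: 2437 + 189 = 2626
Selection 10: 2626 + 189 = 2815
Selection 11: 2815 + 189 = 3004 → 3004 − 2918 = 86
Selection 12: 86 + 189 = 275
Selection 13: 275 + 189 = 464
Selection 14: 464 + 189 = 653
Selection 15: 653 + 189 = 842
Selection 16: 842 + 189 = 1031
Selection 17: 1031 + 189 = 1220

1114, 1303, 1492, 1681, 1870, 2059, 2248, 2437, 2626, 2815, 86, 275, 464, 653, 842, 1031, 1220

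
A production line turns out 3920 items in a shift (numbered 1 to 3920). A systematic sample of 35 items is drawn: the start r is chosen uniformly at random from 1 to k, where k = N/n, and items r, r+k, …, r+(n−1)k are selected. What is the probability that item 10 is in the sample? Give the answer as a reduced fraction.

1/112

k = 3920/35 = 112.
Item 10 is selected iff r ≡ 10 (mod 112); exactly one such r in {1,…,112}.
Inclusion probability = 1/112.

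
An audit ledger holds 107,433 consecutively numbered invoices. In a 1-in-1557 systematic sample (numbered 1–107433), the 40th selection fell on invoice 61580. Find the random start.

857

k = 1557
r = 61580 − (40−1)×1557 = 61580 − 60723 = 857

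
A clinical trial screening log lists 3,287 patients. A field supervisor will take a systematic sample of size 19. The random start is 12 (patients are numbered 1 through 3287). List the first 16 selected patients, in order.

12, 185, 358, 531, 704, 877, 1050, 1223, 1396, 1569, 1742, 1915, 2088, 2261, 2434, 2607

k = N/n = 3287/19 = 173
patient 1: 12
patient 2: 12 + 173 = 185
patient 3: 185 + 173 = 358
patient 4: 358 + 173 = 531
patient 5: 531 + 173 = 704
patient 6: 704 + 173 = 877
patient 7: 877 + 173 = 1050
patient 8: 1050 + 173 = 1223
patient 9: 1223 + 173 = 1396
patient 10: 1396 + 173 = 1569
patient 11: 1569 + 173 = 1742
patient 12: 1742 + 173 = 1915
patient 13: 1915 + 173 = 2088
patient 14: 2088 + 173 = 2261
patient 15: 2261 + 173 = 2434
patient 16: 2434 + 173 = 2607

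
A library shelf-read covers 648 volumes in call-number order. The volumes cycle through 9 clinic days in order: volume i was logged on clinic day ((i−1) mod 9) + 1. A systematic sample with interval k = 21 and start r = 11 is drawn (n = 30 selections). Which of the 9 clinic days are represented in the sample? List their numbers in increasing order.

2, 5, 8

Consecutive selections differ by k = 21, so their clinic day numbers differ by 21 mod 9 = 3.
gcd(21, 9) = 3, so the sample visits 9/3 = 3 distinct residues mod 9.
Start 11 is clinic day 2; the clinic days hit are 2, 5, 8.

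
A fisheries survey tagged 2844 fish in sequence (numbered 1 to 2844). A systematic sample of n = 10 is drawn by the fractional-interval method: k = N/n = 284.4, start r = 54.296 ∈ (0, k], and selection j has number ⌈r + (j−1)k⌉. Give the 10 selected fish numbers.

55, 339, 624, 908, 1192, 1477, 1761, 2046, 2330, 2614

j=1: r + 0k = 54.296 → ⌈·⌉ = 55
j=2: r + 1k = 338.696 → ⌈·⌉ = 339
j=3: r + 2k = 623.096 → ⌈·⌉ = 624
j=4: r + 3k = 907.496 → ⌈·⌉ = 908
j=5: r + 4k = 1191.896 → ⌈·⌉ = 1192
j=6: r + 5k = 1476.296 → ⌈·⌉ = 1477
j=7: r + 6k = 1760.696 → ⌈·⌉ = 1761
j=8: r + 7k = 2045.096 → ⌈·⌉ = 2046
j=9: r + 8k = 2329.496 → ⌈·⌉ = 2330
j=10: r + 9k = 2613.896 → ⌈·⌉ = 2614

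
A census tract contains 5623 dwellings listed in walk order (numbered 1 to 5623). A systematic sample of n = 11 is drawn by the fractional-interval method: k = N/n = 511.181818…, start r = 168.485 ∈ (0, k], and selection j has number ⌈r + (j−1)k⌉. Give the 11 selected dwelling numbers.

j=1: r + 0k = 168.485 → ⌈·⌉ = 169
j=2: r + 1k = 679.666818… → ⌈·⌉ = 680
j=3: r + 2k = 1190.848636… → ⌈·⌉ = 1191
j=4: r + 3k = 1702.030454… → ⌈·⌉ = 1703
j=5: r + 4k = 2213.212272… → ⌈·⌉ = 2214
j=6: r + 5k = 2724.394090… → ⌈·⌉ = 2725
j=7: r + 6k = 3235.575909… → ⌈·⌉ = 3236
j=8: r + 7k = 3746.757727… → ⌈·⌉ = 3747
j=9: r + 8k = 4257.939545… → ⌈·⌉ = 4258
j=10: r + 9k = 4769.121363… → ⌈·⌉ = 4770
j=11: r + 10k = 5280.303181… → ⌈·⌉ = 5281

169, 680, 1191, 1703, 2214, 2725, 3236, 3747, 4258, 4770, 5281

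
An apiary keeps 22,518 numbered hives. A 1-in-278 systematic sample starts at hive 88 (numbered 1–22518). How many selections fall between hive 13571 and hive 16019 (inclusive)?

k = 278
First selection ≥ 13571: 88 + ⌈(13571−88)/278⌉·278 = 88 + 49×278 = 13710
Last selection ≤ 16019: 88 + ⌊(16019−88)/278⌋·278 = 88 + 57×278 = 15934
Count = 57 − 49 + 1 = 9

9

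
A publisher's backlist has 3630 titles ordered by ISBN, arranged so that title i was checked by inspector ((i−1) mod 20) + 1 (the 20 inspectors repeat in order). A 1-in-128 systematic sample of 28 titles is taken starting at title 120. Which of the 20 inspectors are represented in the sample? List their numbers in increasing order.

Consecutive selections differ by k = 128, so their inspector numbers differ by 128 mod 20 = 8.
gcd(128, 20) = 4, so the sample visits 20/4 = 5 distinct residues mod 20.
Start 120 is inspector 20; the inspectors hit are 4, 8, 12, 16, 20.

4, 8, 12, 16, 20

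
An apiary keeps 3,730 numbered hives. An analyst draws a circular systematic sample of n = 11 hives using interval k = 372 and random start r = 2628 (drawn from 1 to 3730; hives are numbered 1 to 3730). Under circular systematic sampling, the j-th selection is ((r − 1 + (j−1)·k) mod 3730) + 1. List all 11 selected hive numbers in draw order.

Selection 1: 2628
Selection 2: 2628 + 372 = 3000
Selection 3: 3000 + 372 = 3372
Selection 4: 3372 + 372 = 3744 → 3744 − 3730 = 14
Selection 5: 14 + 372 = 386
Selection 6: 386 + 372 = 758
Selection 7: 758 + 372 = 1130
Selection 8: 1130 + 372 = 1502
Selection 9: 1502 + 372 = 1874
Selection 10: 1874 + 372 = 2246
Selection 11: 2246 + 372 = 2618

2628, 3000, 3372, 14, 386, 758, 1130, 1502, 1874, 2246, 2618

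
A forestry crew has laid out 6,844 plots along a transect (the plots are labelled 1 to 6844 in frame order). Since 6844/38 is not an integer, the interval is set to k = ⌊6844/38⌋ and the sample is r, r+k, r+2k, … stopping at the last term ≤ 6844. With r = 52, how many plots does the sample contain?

k = ⌊6844/38⌋ = 180
Achieved size = ⌊(6844 − 52)/180⌋ + 1 = ⌊6792/180⌋ + 1 = 37 + 1 = 38
(last selection: 52 + 37×180 = 6712 ≤ 6844; next would be 6892 > 6844)

38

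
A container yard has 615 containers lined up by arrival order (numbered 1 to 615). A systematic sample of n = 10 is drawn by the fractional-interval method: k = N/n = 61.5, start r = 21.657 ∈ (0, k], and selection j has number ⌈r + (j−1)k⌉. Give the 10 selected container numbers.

j=1: r + 0k = 21.657 → ⌈·⌉ = 22
j=2: r + 1k = 83.157 → ⌈·⌉ = 84
j=3: r + 2k = 144.657 → ⌈·⌉ = 145
j=4: r + 3k = 206.157 → ⌈·⌉ = 207
j=5: r + 4k = 267.657 → ⌈·⌉ = 268
j=6: r + 5k = 329.157 → ⌈·⌉ = 330
j=7: r + 6k = 390.657 → ⌈·⌉ = 391
j=8: r + 7k = 452.157 → ⌈·⌉ = 453
j=9: r + 8k = 513.657 → ⌈·⌉ = 514
j=10: r + 9k = 575.157 → ⌈·⌉ = 576

22, 84, 145, 207, 268, 330, 391, 453, 514, 576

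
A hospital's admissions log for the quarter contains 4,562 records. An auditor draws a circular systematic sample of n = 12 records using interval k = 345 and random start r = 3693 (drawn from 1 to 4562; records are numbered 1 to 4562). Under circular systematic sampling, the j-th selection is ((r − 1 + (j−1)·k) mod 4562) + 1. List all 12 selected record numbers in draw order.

3693, 4038, 4383, 166, 511, 856, 1201, 1546, 1891, 2236, 2581, 2926

Selection 1: 3693
Selection 2: 3693 + 345 = 4038
Selection 3: 4038 + 345 = 4383
Selection 4: 4383 + 345 = 4728 → 4728 − 4562 = 166
Selection 5: 166 + 345 = 511
Selection 6: 511 + 345 = 856
Selection 7: 856 + 345 = 1201
Selection 8: 1201 + 345 = 1546
Selection 9: 1546 + 345 = 1891
Selection 10: 1891 + 345 = 2236
Selection 11: 2236 + 345 = 2581
Selection 12: 2581 + 345 = 2926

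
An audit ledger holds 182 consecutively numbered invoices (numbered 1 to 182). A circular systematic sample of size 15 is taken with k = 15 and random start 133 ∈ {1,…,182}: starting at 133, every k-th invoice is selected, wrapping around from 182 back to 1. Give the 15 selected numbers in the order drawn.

133, 148, 163, 178, 11, 26, 41, 56, 71, 86, 101, 116, 131, 146, 161

Selection 1: 133
Selection 2: 133 + 15 = 148
Selection 3: 148 + 15 = 163
Selection 4: 163 + 15 = 178
Selection 5: 178 + 15 = 193 → 193 − 182 = 11
Selection 6: 11 + 15 = 26
Selection 7: 26 + 15 = 41
Selection 8: 41 + 15 = 56
Selection 9: 56 + 15 = 71
Selection 10: 71 + 15 = 86
Selection 11: 86 + 15 = 101
Selection 12: 101 + 15 = 116
Selection 13: 116 + 15 = 131
Selection 14: 131 + 15 = 146
Selection 15: 146 + 15 = 161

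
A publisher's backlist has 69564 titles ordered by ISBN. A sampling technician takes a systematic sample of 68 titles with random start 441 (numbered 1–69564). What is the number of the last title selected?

68982

k = 69564/68 = 1023
68th selection = r + (68−1)·k = 441 + 67×1023 = 441 + 68541 = 68982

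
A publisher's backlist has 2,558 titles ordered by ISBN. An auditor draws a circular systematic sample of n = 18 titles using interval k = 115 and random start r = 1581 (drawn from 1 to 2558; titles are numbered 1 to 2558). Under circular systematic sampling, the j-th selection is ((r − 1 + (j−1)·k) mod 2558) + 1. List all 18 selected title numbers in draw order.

1581, 1696, 1811, 1926, 2041, 2156, 2271, 2386, 2501, 58, 173, 288, 403, 518, 633, 748, 863, 978

Selection 1: 1581
Selection 2: 1581 + 115 = 1696
Selection 3: 1696 + 115 = 1811
Selection 4: 1811 + 115 = 1926
Selection 5: 1926 + 115 = 2041
Selection 6: 2041 + 115 = 2156
Selection 7: 2156 + 115 = 2271
Selection 8: 2271 + 115 = 2386
Selection 9: 2386 + 115 = 2501
Selection 10: 2501 + 115 = 2616 → 2616 − 2558 = 58
Selection 11: 58 + 115 = 173
Selection 12: 173 + 115 = 288
Selection 13: 288 + 115 = 403
Selection 14: 403 + 115 = 518
Selection 15: 518 + 115 = 633
Selection 16: 633 + 115 = 748
Selection 17: 748 + 115 = 863
Selection 18: 863 + 115 = 978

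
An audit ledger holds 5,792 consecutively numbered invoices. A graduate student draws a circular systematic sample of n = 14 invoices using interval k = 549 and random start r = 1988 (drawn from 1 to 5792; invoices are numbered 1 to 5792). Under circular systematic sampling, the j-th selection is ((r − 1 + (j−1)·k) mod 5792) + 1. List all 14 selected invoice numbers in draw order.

Selection 1: 1988
Selection 2: 1988 + 549 = 2537
Selection 3: 2537 + 549 = 3086
Selection 4: 3086 + 549 = 3635
Selection 5: 3635 + 549 = 4184
Selection 6: 4184 + 549 = 4733
Selection 7: 4733 + 549 = 5282
Selection 8: 5282 + 549 = 5831 → 5831 − 5792 = 39
Selection 9: 39 + 549 = 588
Selection 10: 588 + 549 = 1137
Selection 11: 1137 + 549 = 1686
Selection 12: 1686 + 549 = 2235
Selection 13: 2235 + 549 = 2784
Selection 14: 2784 + 549 = 3333

1988, 2537, 3086, 3635, 4184, 4733, 5282, 39, 588, 1137, 1686, 2235, 2784, 3333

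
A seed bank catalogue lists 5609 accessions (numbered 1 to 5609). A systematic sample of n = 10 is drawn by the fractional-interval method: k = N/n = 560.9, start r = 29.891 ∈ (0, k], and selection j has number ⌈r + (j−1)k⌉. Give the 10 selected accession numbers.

j=1: r + 0k = 29.891 → ⌈·⌉ = 30
j=2: r + 1k = 590.791 → ⌈·⌉ = 591
j=3: r + 2k = 1151.691 → ⌈·⌉ = 1152
j=4: r + 3k = 1712.591 → ⌈·⌉ = 1713
j=5: r + 4k = 2273.491 → ⌈·⌉ = 2274
j=6: r + 5k = 2834.391 → ⌈·⌉ = 2835
j=7: r + 6k = 3395.291 → ⌈·⌉ = 3396
j=8: r + 7k = 3956.191 → ⌈·⌉ = 3957
j=9: r + 8k = 4517.091 → ⌈·⌉ = 4518
j=10: r + 9k = 5077.991 → ⌈·⌉ = 5078

30, 591, 1152, 1713, 2274, 2835, 3396, 3957, 4518, 5078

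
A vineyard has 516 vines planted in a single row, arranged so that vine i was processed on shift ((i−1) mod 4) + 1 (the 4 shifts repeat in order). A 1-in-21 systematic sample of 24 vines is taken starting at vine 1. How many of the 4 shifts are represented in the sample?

4

Consecutive selections differ by k = 21, so their shift numbers differ by 21 mod 4 = 1.
gcd(21, 4) = 1, so the sample visits 4/1 = 4 distinct residues mod 4.
Start 1 is shift 1; the shifts hit are 1, 2, 3, 4.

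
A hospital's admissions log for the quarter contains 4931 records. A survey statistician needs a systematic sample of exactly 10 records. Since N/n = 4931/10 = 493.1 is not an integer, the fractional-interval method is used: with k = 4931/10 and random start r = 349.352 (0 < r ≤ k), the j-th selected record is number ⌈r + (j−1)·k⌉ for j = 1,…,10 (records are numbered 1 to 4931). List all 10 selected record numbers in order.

j=1: r + 0k = 349.352 → ⌈·⌉ = 350
j=2: r + 1k = 842.452 → ⌈·⌉ = 843
j=3: r + 2k = 1335.552 → ⌈·⌉ = 1336
j=4: r + 3k = 1828.652 → ⌈·⌉ = 1829
j=5: r + 4k = 2321.752 → ⌈·⌉ = 2322
j=6: r + 5k = 2814.852 → ⌈·⌉ = 2815
j=7: r + 6k = 3307.952 → ⌈·⌉ = 3308
j=8: r + 7k = 3801.052 → ⌈·⌉ = 3802
j=9: r + 8k = 4294.152 → ⌈·⌉ = 4295
j=10: r + 9k = 4787.252 → ⌈·⌉ = 4788

350, 843, 1336, 1829, 2322, 2815, 3308, 3802, 4295, 4788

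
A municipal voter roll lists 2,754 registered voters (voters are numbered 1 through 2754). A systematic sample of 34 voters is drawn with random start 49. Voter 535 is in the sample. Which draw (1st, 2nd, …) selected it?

7

k = 2754/34 = 81
position = (535 − 49)/81 + 1 = 486/81 + 1 = 6 + 1 = 7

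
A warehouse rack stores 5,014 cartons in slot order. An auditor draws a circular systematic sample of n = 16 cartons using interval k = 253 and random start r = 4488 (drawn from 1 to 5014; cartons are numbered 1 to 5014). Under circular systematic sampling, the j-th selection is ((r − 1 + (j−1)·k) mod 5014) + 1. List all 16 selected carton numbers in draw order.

4488, 4741, 4994, 233, 486, 739, 992, 1245, 1498, 1751, 2004, 2257, 2510, 2763, 3016, 3269

Selection 1: 4488
Selection 2: 4488 + 253 = 4741
Selection 3: 4741 + 253 = 4994
Selection 4: 4994 + 253 = 5247 → 5247 − 5014 = 233
Selection 5: 233 + 253 = 486
Selection 6: 486 + 253 = 739
Selection 7: 739 + 253 = 992
Selection 8: 992 + 253 = 1245
Selection 9: 1245 + 253 = 1498
Selection 10: 1498 + 253 = 1751
Selection 11: 1751 + 253 = 2004
Selection 12: 2004 + 253 = 2257
Selection 13: 2257 + 253 = 2510
Selection 14: 2510 + 253 = 2763
Selection 15: 2763 + 253 = 3016
Selection 16: 3016 + 253 = 3269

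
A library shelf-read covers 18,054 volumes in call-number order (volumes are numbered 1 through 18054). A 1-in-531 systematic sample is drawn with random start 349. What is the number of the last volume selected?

k = 531
34th selection = r + (34−1)·k = 349 + 33×531 = 349 + 17523 = 17872

17872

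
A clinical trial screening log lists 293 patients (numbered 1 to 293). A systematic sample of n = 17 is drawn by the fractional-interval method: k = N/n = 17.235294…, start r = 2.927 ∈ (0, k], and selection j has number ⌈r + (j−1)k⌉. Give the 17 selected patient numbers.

3, 21, 38, 55, 72, 90, 107, 124, 141, 159, 176, 193, 210, 227, 245, 262, 279

j=1: r + 0k = 2.927 → ⌈·⌉ = 3
j=2: r + 1k = 20.162294… → ⌈·⌉ = 21
j=3: r + 2k = 37.397588… → ⌈·⌉ = 38
j=4: r + 3k = 54.632882… → ⌈·⌉ = 55
j=5: r + 4k = 71.868176… → ⌈·⌉ = 72
j=6: r + 5k = 89.103470… → ⌈·⌉ = 90
j=7: r + 6k = 106.338764… → ⌈·⌉ = 107
j=8: r + 7k = 123.574058… → ⌈·⌉ = 124
j=9: r + 8k = 140.809352… → ⌈·⌉ = 141
j=10: r + 9k = 158.044647… → ⌈·⌉ = 159
j=11: r + 10k = 175.279941… → ⌈·⌉ = 176
j=12: r + 11k = 192.515235… → ⌈·⌉ = 193
j=13: r + 12k = 209.750529… → ⌈·⌉ = 210
j=14: r + 13k = 226.985823… → ⌈·⌉ = 227
j=15: r + 14k = 244.221117… → ⌈·⌉ = 245
j=16: r + 15k = 261.456411… → ⌈·⌉ = 262
j=17: r + 16k = 278.691705… → ⌈·⌉ = 279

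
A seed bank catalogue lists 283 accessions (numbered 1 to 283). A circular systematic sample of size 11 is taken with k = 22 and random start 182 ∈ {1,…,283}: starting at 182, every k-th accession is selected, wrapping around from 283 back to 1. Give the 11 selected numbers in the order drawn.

182, 204, 226, 248, 270, 9, 31, 53, 75, 97, 119

Selection 1: 182
Selection 2: 182 + 22 = 204
Selection 3: 204 + 22 = 226
Selection 4: 226 + 22 = 248
Selection 5: 248 + 22 = 270
Selection 6: 270 + 22 = 292 → 292 − 283 = 9
Selection 7: 9 + 22 = 31
Selection 8: 31 + 22 = 53
Selection 9: 53 + 22 = 75
Selection 10: 75 + 22 = 97
Selection 11: 97 + 22 = 119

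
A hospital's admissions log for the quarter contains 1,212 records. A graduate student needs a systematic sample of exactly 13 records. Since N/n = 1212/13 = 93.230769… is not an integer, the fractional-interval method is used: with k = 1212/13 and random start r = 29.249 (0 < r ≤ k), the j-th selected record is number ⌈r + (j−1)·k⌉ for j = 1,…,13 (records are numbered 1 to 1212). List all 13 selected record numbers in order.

30, 123, 216, 309, 403, 496, 589, 682, 776, 869, 962, 1055, 1149

j=1: r + 0k = 29.249 → ⌈·⌉ = 30
j=2: r + 1k = 122.479769… → ⌈·⌉ = 123
j=3: r + 2k = 215.710538… → ⌈·⌉ = 216
j=4: r + 3k = 308.941307… → ⌈·⌉ = 309
j=5: r + 4k = 402.172076… → ⌈·⌉ = 403
j=6: r + 5k = 495.402846… → ⌈·⌉ = 496
j=7: r + 6k = 588.633615… → ⌈·⌉ = 589
j=8: r + 7k = 681.864384… → ⌈·⌉ = 682
j=9: r + 8k = 775.095153… → ⌈·⌉ = 776
j=10: r + 9k = 868.325923… → ⌈·⌉ = 869
j=11: r + 10k = 961.556692… → ⌈·⌉ = 962
j=12: r + 11k = 1054.787461… → ⌈·⌉ = 1055
j=13: r + 12k = 1148.018230… → ⌈·⌉ = 1149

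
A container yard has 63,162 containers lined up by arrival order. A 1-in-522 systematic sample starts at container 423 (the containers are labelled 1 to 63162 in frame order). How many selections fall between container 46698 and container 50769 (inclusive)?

8

k = 522
First selection ≥ 46698: 423 + ⌈(46698−423)/522⌉·522 = 423 + 89×522 = 46881
Last selection ≤ 50769: 423 + ⌊(50769−423)/522⌋·522 = 423 + 96×522 = 50535
Count = 96 − 89 + 1 = 8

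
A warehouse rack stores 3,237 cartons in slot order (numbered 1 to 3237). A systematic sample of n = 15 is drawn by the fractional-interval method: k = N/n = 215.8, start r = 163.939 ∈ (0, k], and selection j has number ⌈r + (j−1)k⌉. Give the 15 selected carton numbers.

j=1: r + 0k = 163.939 → ⌈·⌉ = 164
j=2: r + 1k = 379.739 → ⌈·⌉ = 380
j=3: r + 2k = 595.539 → ⌈·⌉ = 596
j=4: r + 3k = 811.339 → ⌈·⌉ = 812
j=5: r + 4k = 1027.139 → ⌈·⌉ = 1028
j=6: r + 5k = 1242.939 → ⌈·⌉ = 1243
j=7: r + 6k = 1458.739 → ⌈·⌉ = 1459
j=8: r + 7k = 1674.539 → ⌈·⌉ = 1675
j=9: r + 8k = 1890.339 → ⌈·⌉ = 1891
j=10: r + 9k = 2106.139 → ⌈·⌉ = 2107
j=11: r + 10k = 2321.939 → ⌈·⌉ = 2322
j=12: r + 11k = 2537.739 → ⌈·⌉ = 2538
j=13: r + 12k = 2753.539 → ⌈·⌉ = 2754
j=14: r + 13k = 2969.339 → ⌈·⌉ = 2970
j=15: r + 14k = 3185.139 → ⌈·⌉ = 3186

164, 380, 596, 812, 1028, 1243, 1459, 1675, 1891, 2107, 2322, 2538, 2754, 2970, 3186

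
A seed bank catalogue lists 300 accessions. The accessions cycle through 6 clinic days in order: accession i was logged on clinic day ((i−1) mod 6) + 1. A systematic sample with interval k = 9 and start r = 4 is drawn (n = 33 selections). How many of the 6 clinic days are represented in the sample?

Consecutive selections differ by k = 9, so their clinic day numbers differ by 9 mod 6 = 3.
gcd(9, 6) = 3, so the sample visits 6/3 = 2 distinct residues mod 6.
Start 4 is clinic day 4; the clinic days hit are 1, 4.

2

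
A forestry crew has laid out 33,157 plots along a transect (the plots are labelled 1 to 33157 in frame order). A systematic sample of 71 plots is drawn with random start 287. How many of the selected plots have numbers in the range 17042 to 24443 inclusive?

k = 33157/71 = 467
First selection ≥ 17042: 287 + ⌈(17042−287)/467⌉·467 = 287 + 36×467 = 17099
Last selection ≤ 24443: 287 + ⌊(24443−287)/467⌋·467 = 287 + 51×467 = 24104
Count = 51 − 36 + 1 = 16

16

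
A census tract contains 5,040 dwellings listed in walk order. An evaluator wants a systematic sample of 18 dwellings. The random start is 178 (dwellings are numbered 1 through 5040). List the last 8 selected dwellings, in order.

2978, 3258, 3538, 3818, 4098, 4378, 4658, 4938

k = N/n = 5040/18 = 280
11th selection = 178 + 10×280 = 2978
12th: 2978 + 280 = 3258
13th: 3258 + 280 = 3538
14th: 3538 + 280 = 3818
15th: 3818 + 280 = 4098
16th: 4098 + 280 = 4378
17th: 4378 + 280 = 4658
18th: 4658 + 280 = 4938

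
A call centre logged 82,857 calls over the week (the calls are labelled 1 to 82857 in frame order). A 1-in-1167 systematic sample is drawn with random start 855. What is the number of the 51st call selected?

k = 1167
51st selection = r + (51−1)·k = 855 + 50×1167 = 855 + 58350 = 59205

59205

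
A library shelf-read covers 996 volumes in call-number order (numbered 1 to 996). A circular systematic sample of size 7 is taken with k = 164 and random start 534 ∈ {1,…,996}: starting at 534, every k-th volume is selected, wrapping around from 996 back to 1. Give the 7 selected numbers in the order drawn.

Selection 1: 534
Selection 2: 534 + 164 = 698
Selection 3: 698 + 164 = 862
Selection 4: 862 + 164 = 1026 → 1026 − 996 = 30
Selection 5: 30 + 164 = 194
Selection 6: 194 + 164 = 358
Selection 7: 358 + 164 = 522

534, 698, 862, 30, 194, 358, 522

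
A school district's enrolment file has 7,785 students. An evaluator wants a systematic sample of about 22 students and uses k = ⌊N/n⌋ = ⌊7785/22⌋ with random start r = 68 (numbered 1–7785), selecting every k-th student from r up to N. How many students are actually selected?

22

k = ⌊7785/22⌋ = 353
Achieved size = ⌊(7785 − 68)/353⌋ + 1 = ⌊7717/353⌋ + 1 = 21 + 1 = 22
(last selection: 68 + 21×353 = 7481 ≤ 7785; next would be 7834 > 7785)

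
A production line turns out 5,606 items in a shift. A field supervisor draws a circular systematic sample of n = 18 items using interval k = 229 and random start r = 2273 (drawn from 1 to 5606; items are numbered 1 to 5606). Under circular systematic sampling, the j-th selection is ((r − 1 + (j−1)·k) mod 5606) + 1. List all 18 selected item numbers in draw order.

2273, 2502, 2731, 2960, 3189, 3418, 3647, 3876, 4105, 4334, 4563, 4792, 5021, 5250, 5479, 102, 331, 560

Selection 1: 2273
Selection 2: 2273 + 229 = 2502
Selection 3: 2502 + 229 = 2731
Selection 4: 2731 + 229 = 2960
Selection 5: 2960 + 229 = 3189
Selection 6: 3189 + 229 = 3418
Selection 7: 3418 + 229 = 3647
Selection 8: 3647 + 229 = 3876
Selection 9: 3876 + 229 = 4105
Selection 10: 4105 + 229 = 4334
Selection 11: 4334 + 229 = 4563
Selection 12: 4563 + 229 = 4792
Selection 13: 4792 + 229 = 5021
Selection 14: 5021 + 229 = 5250
Selection 15: 5250 + 229 = 5479
Selection 16: 5479 + 229 = 5708 → 5708 − 5606 = 102
Selection 17: 102 + 229 = 331
Selection 18: 331 + 229 = 560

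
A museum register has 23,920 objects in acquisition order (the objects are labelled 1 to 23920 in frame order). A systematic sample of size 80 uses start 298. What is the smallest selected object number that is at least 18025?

k = 23920/80 = 299
Steps past start: ⌈(18025 − 298)/299⌉ = ⌈17727/299⌉ = 60
Selected object: 298 + 60×299 = 18238

18238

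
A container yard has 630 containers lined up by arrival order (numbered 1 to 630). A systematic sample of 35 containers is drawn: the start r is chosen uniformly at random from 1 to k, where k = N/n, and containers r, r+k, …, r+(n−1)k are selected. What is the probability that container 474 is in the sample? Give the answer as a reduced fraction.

k = 630/35 = 18.
Container 474 is selected iff r ≡ 474 (mod 18); exactly one such r in {1,…,18}.
Inclusion probability = 1/18.

1/18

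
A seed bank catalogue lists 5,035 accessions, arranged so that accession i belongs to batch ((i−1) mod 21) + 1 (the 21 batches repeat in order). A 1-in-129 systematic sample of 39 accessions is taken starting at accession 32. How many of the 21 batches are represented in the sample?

Consecutive selections differ by k = 129, so their batch numbers differ by 129 mod 21 = 3.
gcd(129, 21) = 3, so the sample visits 21/3 = 7 distinct residues mod 21.
Start 32 is batch 11; the batches hit are 2, 5, 8, 11, 14, 17, 20.

7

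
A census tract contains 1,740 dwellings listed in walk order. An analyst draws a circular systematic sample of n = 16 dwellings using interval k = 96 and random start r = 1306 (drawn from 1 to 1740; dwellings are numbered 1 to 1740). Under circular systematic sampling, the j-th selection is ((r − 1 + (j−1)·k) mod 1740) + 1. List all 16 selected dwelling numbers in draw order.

1306, 1402, 1498, 1594, 1690, 46, 142, 238, 334, 430, 526, 622, 718, 814, 910, 1006

Selection 1: 1306
Selection 2: 1306 + 96 = 1402
Selection 3: 1402 + 96 = 1498
Selection 4: 1498 + 96 = 1594
Selection 5: 1594 + 96 = 1690
Selection 6: 1690 + 96 = 1786 → 1786 − 1740 = 46
Selection 7: 46 + 96 = 142
Selection 8: 142 + 96 = 238
Selection 9: 238 + 96 = 334
Selection 10: 334 + 96 = 430
Selection 11: 430 + 96 = 526
Selection 12: 526 + 96 = 622
Selection 13: 622 + 96 = 718
Selection 14: 718 + 96 = 814
Selection 15: 814 + 96 = 910
Selection 16: 910 + 96 = 1006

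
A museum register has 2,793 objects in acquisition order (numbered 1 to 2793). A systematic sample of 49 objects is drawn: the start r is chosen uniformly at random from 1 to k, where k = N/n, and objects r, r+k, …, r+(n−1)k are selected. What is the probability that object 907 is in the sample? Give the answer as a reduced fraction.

k = 2793/49 = 57.
Object 907 is selected iff r ≡ 907 (mod 57); exactly one such r in {1,…,57}.
Inclusion probability = 1/57.

1/57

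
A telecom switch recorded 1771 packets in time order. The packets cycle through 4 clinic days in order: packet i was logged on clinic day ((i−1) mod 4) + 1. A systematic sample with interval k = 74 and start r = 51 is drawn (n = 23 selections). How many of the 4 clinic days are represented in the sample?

2

Consecutive selections differ by k = 74, so their clinic day numbers differ by 74 mod 4 = 2.
gcd(74, 4) = 2, so the sample visits 4/2 = 2 distinct residues mod 4.
Start 51 is clinic day 3; the clinic days hit are 1, 3.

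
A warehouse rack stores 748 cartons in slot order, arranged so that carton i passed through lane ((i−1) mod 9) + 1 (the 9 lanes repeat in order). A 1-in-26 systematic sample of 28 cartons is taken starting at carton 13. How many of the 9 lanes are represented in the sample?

9

Consecutive selections differ by k = 26, so their lane numbers differ by 26 mod 9 = 8.
gcd(26, 9) = 1, so the sample visits 9/1 = 9 distinct residues mod 9.
Start 13 is lane 4; the lanes hit are 1, 2, 3, 4, 5, 6, 7, 8, 9.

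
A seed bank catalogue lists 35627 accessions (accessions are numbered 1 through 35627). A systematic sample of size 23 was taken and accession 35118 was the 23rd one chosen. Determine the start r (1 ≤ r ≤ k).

1040

k = 35627/23 = 1549
r = 35118 − (23−1)×1549 = 35118 − 34078 = 1040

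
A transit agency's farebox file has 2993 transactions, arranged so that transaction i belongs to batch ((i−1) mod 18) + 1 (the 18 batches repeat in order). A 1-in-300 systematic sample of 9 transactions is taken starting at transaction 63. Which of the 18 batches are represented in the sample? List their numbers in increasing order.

3, 9, 15

Consecutive selections differ by k = 300, so their batch numbers differ by 300 mod 18 = 12.
gcd(300, 18) = 6, so the sample visits 18/6 = 3 distinct residues mod 18.
Start 63 is batch 9; the batches hit are 3, 9, 15.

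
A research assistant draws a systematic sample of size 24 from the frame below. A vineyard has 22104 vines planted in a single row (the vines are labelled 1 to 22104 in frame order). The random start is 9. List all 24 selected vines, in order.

9, 930, 1851, 2772, 3693, 4614, 5535, 6456, 7377, 8298, 9219, 10140, 11061, 11982, 12903, 13824, 14745, 15666, 16587, 17508, 18429, 19350, 20271, 21192

k = N/n = 22104/24 = 921
vine 1: 9
vine 2: 9 + 921 = 930
vine 3: 930 + 921 = 1851
vine 4: 1851 + 921 = 2772
vine 5: 2772 + 921 = 3693
vine 6: 3693 + 921 = 4614
vine 7: 4614 + 921 = 5535
vine 8: 5535 + 921 = 6456
vine 9: 6456 + 921 = 7377
vine 10: 7377 + 921 = 8298
vine 11: 8298 + 921 = 9219
vine 12: 9219 + 921 = 10140
vine 13: 10140 + 921 = 11061
vine 14: 11061 + 921 = 11982
vine 15: 11982 + 921 = 12903
vine 16: 12903 + 921 = 13824
vine 17: 13824 + 921 = 14745
vine 18: 14745 + 921 = 15666
vine 19: 15666 + 921 = 16587
vine 20: 16587 + 921 = 17508
vine 21: 17508 + 921 = 18429
vine 22: 18429 + 921 = 19350
vine 23: 19350 + 921 = 20271
vine 24: 20271 + 921 = 21192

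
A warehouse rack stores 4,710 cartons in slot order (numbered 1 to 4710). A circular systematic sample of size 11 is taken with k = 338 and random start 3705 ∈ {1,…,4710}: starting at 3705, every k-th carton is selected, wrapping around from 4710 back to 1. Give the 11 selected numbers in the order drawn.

Selection 1: 3705
Selection 2: 3705 + 338 = 4043
Selection 3: 4043 + 338 = 4381
Selection 4: 4381 + 338 = 4719 → 4719 − 4710 = 9
Selection 5: 9 + 338 = 347
Selection 6: 347 + 338 = 685
Selection 7: 685 + 338 = 1023
Selection 8: 1023 + 338 = 1361
Selection 9: 1361 + 338 = 1699
Selection 10: 1699 + 338 = 2037
Selection 11: 2037 + 338 = 2375

3705, 4043, 4381, 9, 347, 685, 1023, 1361, 1699, 2037, 2375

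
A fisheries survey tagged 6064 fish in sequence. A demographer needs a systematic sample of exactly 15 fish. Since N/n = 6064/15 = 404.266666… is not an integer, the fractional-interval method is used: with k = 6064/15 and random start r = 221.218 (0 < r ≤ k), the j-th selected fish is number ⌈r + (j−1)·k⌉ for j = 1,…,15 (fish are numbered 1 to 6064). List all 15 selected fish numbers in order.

j=1: r + 0k = 221.218 → ⌈·⌉ = 222
j=2: r + 1k = 625.484666… → ⌈·⌉ = 626
j=3: r + 2k = 1029.751333… → ⌈·⌉ = 1030
j=4: r + 3k = 1434.018 → ⌈·⌉ = 1435
j=5: r + 4k = 1838.284666… → ⌈·⌉ = 1839
j=6: r + 5k = 2242.551333… → ⌈·⌉ = 2243
j=7: r + 6k = 2646.818 → ⌈·⌉ = 2647
j=8: r + 7k = 3051.084666… → ⌈·⌉ = 3052
j=9: r + 8k = 3455.351333… → ⌈·⌉ = 3456
j=10: r + 9k = 3859.618 → ⌈·⌉ = 3860
j=11: r + 10k = 4263.884666… → ⌈·⌉ = 4264
j=12: r + 11k = 4668.151333… → ⌈·⌉ = 4669
j=13: r + 12k = 5072.418 → ⌈·⌉ = 5073
j=14: r + 13k = 5476.684666… → ⌈·⌉ = 5477
j=15: r + 14k = 5880.951333… → ⌈·⌉ = 5881

222, 626, 1030, 1435, 1839, 2243, 2647, 3052, 3456, 3860, 4264, 4669, 5073, 5477, 5881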